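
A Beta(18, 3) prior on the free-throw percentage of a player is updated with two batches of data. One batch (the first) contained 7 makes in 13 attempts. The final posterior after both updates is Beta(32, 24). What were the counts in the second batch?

Because Beta–binomial updating is additive in the counts, the combined data contributed (α_post−α_prior, β_post−β_prior) successes and failures.
Total across both batches: 32−18=14 makes, 24−3=21 misses.
Subtract the first batch: 14−7=7 makes and 21−6=15 misses.

7 makes and 15 misses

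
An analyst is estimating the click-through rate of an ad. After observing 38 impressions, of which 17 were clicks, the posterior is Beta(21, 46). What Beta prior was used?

Beta is conjugate to the binomial likelihood: posterior = Beta(α+s, β+f).
So α = 21 − 17 = 4 and β = 46 − 21 = 25.

Beta(4, 25)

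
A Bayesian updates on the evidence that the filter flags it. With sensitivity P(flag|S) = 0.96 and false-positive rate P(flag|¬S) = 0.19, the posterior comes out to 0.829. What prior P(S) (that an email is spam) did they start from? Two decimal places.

Bayes' rule in odds form gives O(S|E) = O(S)·[P(E|S)/P(E|¬S)], hence O(S) = O(S|E)/LR.
Posterior odds = 0.829/(1−0.829) = 4.8480. LR = 0.96/0.19 = 5.0526.
Prior odds = 4.8480/5.0526 = 0.9595, so P(S) = 0.9595/(1+0.9595) ≈ 0.49.

P(S) = 0.49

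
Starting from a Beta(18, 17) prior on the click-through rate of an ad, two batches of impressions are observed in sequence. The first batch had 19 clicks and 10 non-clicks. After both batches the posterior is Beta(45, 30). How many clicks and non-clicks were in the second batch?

Because Beta–binomial updating is additive in the counts, the combined data contributed (α_post−α_prior, β_post−β_prior) successes and failures.
Total across both batches: 45−18=27 clicks, 30−17=13 non-clicks.
Subtract the first batch: 27−19=8 clicks and 13−10=3 non-clicks.

8 clicks and 3 non-clicks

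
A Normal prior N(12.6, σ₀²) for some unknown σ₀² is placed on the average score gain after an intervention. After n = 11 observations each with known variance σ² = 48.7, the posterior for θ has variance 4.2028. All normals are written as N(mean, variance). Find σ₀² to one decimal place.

For the Normal–Normal model with known σ², precisions add: τ_n = τ₀ + n/σ².
So 1/σ₀² = 1/4.2028 − 11/48.7 = 0.237937 − 0.225873 = 0.012064.
Hence σ₀² = 1/0.012064 ≈ 82.9.

σ₀² = 82.9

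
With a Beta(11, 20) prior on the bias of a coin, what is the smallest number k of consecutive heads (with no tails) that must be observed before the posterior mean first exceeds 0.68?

After k heads and 0 tails the posterior is Beta(11+k, 20), with mean (11+k)/(11+20+k).
Set (11+k)/(31+k) > 0.68 and solve: k > (0.68·31 − 11)/(1 − 0.68) = 31.500.
The smallest integer exceeding 31.500 is 32.

k = 32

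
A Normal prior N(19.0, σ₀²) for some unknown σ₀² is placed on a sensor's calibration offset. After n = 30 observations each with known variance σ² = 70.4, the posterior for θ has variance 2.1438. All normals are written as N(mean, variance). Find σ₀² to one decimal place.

For the Normal–Normal model with known σ², precisions add: τ_n = τ₀ + n/σ².
So 1/σ₀² = 1/2.1438 − 30/70.4 = 0.466461 − 0.426136 = 0.040325.
Hence σ₀² = 1/0.040325 ≈ 24.8.

σ₀² = 24.8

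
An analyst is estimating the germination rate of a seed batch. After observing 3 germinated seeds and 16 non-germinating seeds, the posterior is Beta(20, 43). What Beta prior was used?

Beta(17, 27)

Under Beta–binomial conjugacy the posterior parameters are (a+s, b+f).
Subtract the data counts: 20−3=17, 43−16=27.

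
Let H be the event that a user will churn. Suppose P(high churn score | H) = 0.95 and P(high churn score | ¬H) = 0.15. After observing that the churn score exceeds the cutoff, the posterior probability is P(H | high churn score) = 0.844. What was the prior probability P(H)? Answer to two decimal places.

In odds form, posterior odds = prior odds × likelihood ratio, so prior odds = posterior odds ÷ LR.
Posterior odds = 0.844/(1−0.844) = 5.4103. LR = 0.95/0.15 = 6.3333.
Prior odds = 5.4103/6.3333 = 0.8543, so P(H) = 0.8543/(1+0.8543) ≈ 0.46.

P(H) = 0.46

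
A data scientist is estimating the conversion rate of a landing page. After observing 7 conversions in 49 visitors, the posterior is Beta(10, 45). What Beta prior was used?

Beta(3, 3)

Under Beta–binomial conjugacy the posterior parameters are (α+s, β+f).
Subtract the data counts: 10−7=3, 45−42=3.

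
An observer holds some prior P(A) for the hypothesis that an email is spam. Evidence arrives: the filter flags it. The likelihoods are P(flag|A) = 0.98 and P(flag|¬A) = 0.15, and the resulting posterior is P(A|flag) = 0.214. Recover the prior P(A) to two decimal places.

P(A) = 0.04

In odds form, posterior odds = prior odds × likelihood ratio, so prior odds = posterior odds ÷ LR.
Posterior odds = 0.214/(1−0.214) = 0.2723. LR = 0.98/0.15 = 6.5333.
Prior odds = 0.2723/6.5333 = 0.0417, so P(A) = 0.0417/(1+0.0417) ≈ 0.04.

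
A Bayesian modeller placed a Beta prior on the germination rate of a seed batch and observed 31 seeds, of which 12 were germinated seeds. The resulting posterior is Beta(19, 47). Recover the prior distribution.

Beta is conjugate to the binomial likelihood: posterior = Beta(α+s, β+f).
So α = 19 − 12 = 7 and β = 47 − 19 = 28.

Beta(7, 28)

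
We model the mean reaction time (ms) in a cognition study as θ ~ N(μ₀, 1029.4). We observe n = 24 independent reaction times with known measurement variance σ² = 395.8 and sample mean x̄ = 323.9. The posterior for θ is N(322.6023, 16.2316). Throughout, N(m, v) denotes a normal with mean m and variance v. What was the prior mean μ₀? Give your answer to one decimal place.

With known observation variance, the Normal–Normal posterior has precision τ_n = τ₀ + n/σ² and mean μ_n = (τ₀μ₀ + (n/σ²)x̄)/τ_n.
Here τ₀ = 1/1029.4 = 0.000971 and τ_data = 24/395.8 = 0.060637, so τ_n = 0.061608.
Rearranging for μ₀: μ₀ = (μ_n·τ_n − τ_data·x̄)/τ₀ = (322.6023·0.061608 − 0.060637·323.9) / 0.000971 = 0.234558/0.000971 ≈ 241.6.

μ₀ = 241.6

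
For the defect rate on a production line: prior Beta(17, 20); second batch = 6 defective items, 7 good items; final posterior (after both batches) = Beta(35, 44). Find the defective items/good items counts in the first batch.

Because Beta–binomial updating is additive in the counts, the combined data contributed (α_post−α_prior, β_post−β_prior) successes and failures.
Total across both batches: 35−17=18 defective items, 44−20=24 good items.
Subtract the second batch: 18−6=12 defective items and 24−7=17 good items.

12 defective items and 17 good items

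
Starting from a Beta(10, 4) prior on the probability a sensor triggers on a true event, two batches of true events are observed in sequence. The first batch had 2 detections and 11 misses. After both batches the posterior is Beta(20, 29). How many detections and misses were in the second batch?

Because Beta–binomial updating is additive in the counts, the combined data contributed (α_post−α_prior, β_post−β_prior) successes and failures.
Total across both batches: 20−10=10 detections, 29−4=25 misses.
Subtract the first batch: 10−2=8 detections and 25−11=14 misses.

8 detections and 14 misses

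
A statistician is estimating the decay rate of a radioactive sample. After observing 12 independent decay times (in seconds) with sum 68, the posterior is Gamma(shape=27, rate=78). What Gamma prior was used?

For an exponential likelihood with a Gamma(α, β) prior on the rate, n observations with total T give posterior Gamma(α+n, β+T).
So α = 27 − 12 = 15 and β = 78 − 68 = 10.

Gamma(shape=15, rate=10)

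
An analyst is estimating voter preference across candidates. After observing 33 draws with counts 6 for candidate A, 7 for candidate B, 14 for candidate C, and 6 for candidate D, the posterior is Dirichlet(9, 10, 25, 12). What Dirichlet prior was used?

Dirichlet(3, 3, 11, 6)

For a Dirichlet(α) prior with multinomial counts c, the posterior is Dirichlet(α + c) componentwise.
Subtract each count from the matching posterior parameter: 9−6=3, 10−7=3, 25−14=11, 12−6=6.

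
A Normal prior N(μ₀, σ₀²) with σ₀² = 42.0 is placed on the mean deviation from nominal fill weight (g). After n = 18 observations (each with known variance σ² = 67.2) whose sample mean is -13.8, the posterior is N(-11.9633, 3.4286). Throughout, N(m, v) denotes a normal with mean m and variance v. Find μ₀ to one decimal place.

μ₀ = 8.7

The posterior mean is a precision-weighted average: μ_n = (τ₀μ₀ + τ_data·x̄)/(τ₀+τ_data), with τ₀=1/σ₀² and τ_data=n/σ².
Here τ₀ = 1/42.0 = 0.023810 and τ_data = 18/67.2 = 0.267857, so τ_n = 0.291667.
Rearranging for μ₀: μ₀ = (μ_n·τ_n − τ_data·x̄)/τ₀ = (-11.9633·0.291667 − 0.267857·-13.8) / 0.023810 = 0.207127/0.023810 ≈ 8.7.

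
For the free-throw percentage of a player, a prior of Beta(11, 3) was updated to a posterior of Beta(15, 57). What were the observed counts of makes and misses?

4 makes and 54 misses

Under Beta–binomial conjugacy the posterior parameters are (α+s, β+f).
So s = 15 − 11 = 4 and f = 57 − 3 = 54.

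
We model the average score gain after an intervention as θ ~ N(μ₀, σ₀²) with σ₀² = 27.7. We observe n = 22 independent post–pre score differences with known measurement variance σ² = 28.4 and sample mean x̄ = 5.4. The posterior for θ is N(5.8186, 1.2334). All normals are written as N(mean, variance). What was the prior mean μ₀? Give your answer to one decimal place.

The posterior mean is a precision-weighted average: μ_n = (τ₀μ₀ + τ_data·x̄)/(τ₀+τ_data), with τ₀=1/σ₀² and τ_data=n/σ².
Here τ₀ = 1/27.7 = 0.036101 and τ_data = 22/28.4 = 0.774648, so τ_n = 0.810749.
Rearranging for μ₀: μ₀ = (μ_n·τ_n − τ_data·x̄)/τ₀ = (5.8186·0.810749 − 0.774648·5.4) / 0.036101 = 0.534325/0.036101 ≈ 14.8.

μ₀ = 14.8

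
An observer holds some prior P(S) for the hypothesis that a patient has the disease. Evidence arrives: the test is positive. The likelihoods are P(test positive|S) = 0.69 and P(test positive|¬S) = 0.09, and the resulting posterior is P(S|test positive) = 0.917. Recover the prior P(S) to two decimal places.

Bayes' rule in odds form gives O(S|E) = O(S)·[P(E|S)/P(E|¬S)], hence O(S) = O(S|E)/LR.
Posterior odds = 0.917/(1−0.917) = 11.0482. LR = 0.69/0.09 = 7.6667.
Prior odds = 11.0482/7.6667 = 1.4411, so P(S) = 1.4411/(1+1.4411) ≈ 0.59.

P(S) = 0.59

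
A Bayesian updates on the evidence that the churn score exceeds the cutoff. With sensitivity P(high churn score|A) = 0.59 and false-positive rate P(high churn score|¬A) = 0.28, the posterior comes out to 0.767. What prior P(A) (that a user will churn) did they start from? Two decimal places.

P(A) = 0.61

In odds form, posterior odds = prior odds × likelihood ratio, so prior odds = posterior odds ÷ LR.
Posterior odds = 0.767/(1−0.767) = 3.2918. LR = 0.59/0.28 = 2.1071.
Prior odds = 3.2918/2.1071 = 1.5622, so P(A) = 1.5622/(1+1.5622) ≈ 0.61.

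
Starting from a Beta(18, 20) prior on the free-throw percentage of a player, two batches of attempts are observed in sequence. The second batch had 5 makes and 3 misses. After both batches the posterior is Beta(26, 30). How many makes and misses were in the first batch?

Because Beta–binomial updating is additive in the counts, the combined data contributed (α_post−α_prior, β_post−β_prior) successes and failures.
Total across both batches: 26−18=8 makes, 30−20=10 misses.
Subtract the second batch: 8−5=3 makes and 10−3=7 misses.

3 makes and 7 misses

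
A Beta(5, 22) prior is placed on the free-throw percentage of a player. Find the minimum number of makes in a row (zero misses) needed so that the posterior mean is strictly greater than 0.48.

After k makes and 0 misses the posterior is Beta(5+k, 22), with mean (5+k)/(5+22+k).
Set (5+k)/(27+k) > 0.48 and solve: k > (0.48·27 − 5)/(1 − 0.48) = 15.308.
The smallest integer exceeding 15.308 is 16, and checking k=16: (21)/(43) = 0.4884 > 0.48.

k = 16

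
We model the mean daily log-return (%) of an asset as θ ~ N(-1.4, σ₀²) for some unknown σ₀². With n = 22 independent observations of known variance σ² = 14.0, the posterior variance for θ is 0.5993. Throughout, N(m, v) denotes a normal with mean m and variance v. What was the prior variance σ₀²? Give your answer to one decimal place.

σ₀² = 10.3

For the Normal–Normal model with known σ², precisions add: τ_n = τ₀ + n/σ².
So 1/σ₀² = 1/0.5993 − 22/14.0 = 1.668613 − 1.571429 = 0.097184.
Hence σ₀² = 1/0.097184 ≈ 10.3.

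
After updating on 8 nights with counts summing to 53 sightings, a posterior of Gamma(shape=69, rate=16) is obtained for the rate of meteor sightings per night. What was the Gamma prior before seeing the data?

Gamma(shape=16, rate=8)

Gamma–Poisson conjugacy: posterior shape = α + Σxᵢ, posterior rate = β + n.
So α = 69 − 53 = 16 and β = 16 − 8 = 8.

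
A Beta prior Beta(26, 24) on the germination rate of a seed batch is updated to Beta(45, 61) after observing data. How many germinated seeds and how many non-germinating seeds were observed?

A Beta(a, b) prior with s successes and f failures in binomial data gives a Beta(a+s, b+f) posterior.
So s = 45 − 26 = 19 and f = 61 − 24 = 37.

19 germinated seeds and 37 non-germinating seeds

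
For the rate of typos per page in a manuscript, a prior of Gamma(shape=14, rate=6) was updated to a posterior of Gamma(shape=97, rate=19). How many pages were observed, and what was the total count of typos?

Gamma–Poisson conjugacy: posterior shape = α + Σxᵢ, posterior rate = β + n.
Matching: Σxᵢ = 97 − 14 = 83 and n = 19 − 6 = 13.

n = 13 pages with total 83 typos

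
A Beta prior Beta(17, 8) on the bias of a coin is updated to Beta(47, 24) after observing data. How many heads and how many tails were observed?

30 heads and 16 tails

A Beta(a, b) prior with s successes and f failures in binomial data gives a Beta(a+s, b+f) posterior.
Match parameters: s=47−17=30, f=24−8=16.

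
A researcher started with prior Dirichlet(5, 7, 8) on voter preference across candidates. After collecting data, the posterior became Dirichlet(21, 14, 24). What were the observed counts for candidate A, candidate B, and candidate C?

counts (16, 7, 16)

For a Dirichlet(α) prior with multinomial counts c, the posterior is Dirichlet(α + c) componentwise.
Counts are posterior − prior componentwise: 21−5=16, 14−7=7, 24−8=16.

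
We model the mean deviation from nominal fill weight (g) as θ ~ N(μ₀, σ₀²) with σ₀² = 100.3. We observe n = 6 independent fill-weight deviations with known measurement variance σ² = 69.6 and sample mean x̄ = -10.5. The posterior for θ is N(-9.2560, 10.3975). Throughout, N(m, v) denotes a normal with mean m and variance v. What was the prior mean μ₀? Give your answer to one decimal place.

With known observation variance, the Normal–Normal posterior has precision τ_n = τ₀ + n/σ² and mean μ_n = (τ₀μ₀ + (n/σ²)x̄)/τ_n.
Here τ₀ = 1/100.3 = 0.009970 and τ_data = 6/69.6 = 0.086207, so τ_n = 0.096177.
Rearranging for μ₀: μ₀ = (μ_n·τ_n − τ_data·x̄)/τ₀ = (-9.2560·0.096177 − 0.086207·-10.5) / 0.009970 = 0.014959/0.009970 ≈ 1.5.

μ₀ = 1.5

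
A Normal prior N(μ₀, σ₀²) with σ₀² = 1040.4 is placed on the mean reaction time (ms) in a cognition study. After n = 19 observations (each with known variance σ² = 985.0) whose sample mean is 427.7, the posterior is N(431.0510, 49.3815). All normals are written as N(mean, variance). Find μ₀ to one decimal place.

With known observation variance, the Normal–Normal posterior has precision τ_n = τ₀ + n/σ² and mean μ_n = (τ₀μ₀ + (n/σ²)x̄)/τ_n.
Here τ₀ = 1/1040.4 = 0.000961 and τ_data = 19/985.0 = 0.019289, so τ_n = 0.020250.
Rearranging for μ₀: μ₀ = (μ_n·τ_n − τ_data·x̄)/τ₀ = (431.0510·0.020250 − 0.019289·427.7) / 0.000961 = 0.478877/0.000961 ≈ 498.3.

μ₀ = 498.3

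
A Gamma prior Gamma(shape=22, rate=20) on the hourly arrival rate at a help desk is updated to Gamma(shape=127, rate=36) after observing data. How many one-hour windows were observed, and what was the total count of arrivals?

n = 16 one-hour windows with total 105 arrivals

Gamma–Poisson conjugacy: posterior shape = α + Σxᵢ, posterior rate = β + n.
Matching: Σxᵢ = 127 − 22 = 105 and n = 36 − 20 = 16.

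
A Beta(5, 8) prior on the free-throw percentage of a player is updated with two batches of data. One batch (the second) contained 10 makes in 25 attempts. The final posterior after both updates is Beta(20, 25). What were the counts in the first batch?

5 makes and 2 misses

Because Beta–binomial updating is additive in the counts, the combined data contributed (α_post−α_prior, β_post−β_prior) successes and failures.
Total across both batches: 20−5=15 makes, 25−8=17 misses.
Subtract the second batch: 15−10=5 makes and 17−15=2 misses.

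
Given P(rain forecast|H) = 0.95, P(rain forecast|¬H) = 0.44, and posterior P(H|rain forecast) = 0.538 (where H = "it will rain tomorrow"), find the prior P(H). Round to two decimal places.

Bayes' rule in odds form gives O(H|E) = O(H)·[P(E|H)/P(E|¬H)], hence O(H) = O(H|E)/LR.
Posterior odds = 0.538/(1−0.538) = 1.1645. LR = 0.95/0.44 = 2.1591.
Prior odds = 1.1645/2.1591 = 0.5393, so P(H) = 0.5393/(1+0.5393) ≈ 0.35.

P(H) = 0.35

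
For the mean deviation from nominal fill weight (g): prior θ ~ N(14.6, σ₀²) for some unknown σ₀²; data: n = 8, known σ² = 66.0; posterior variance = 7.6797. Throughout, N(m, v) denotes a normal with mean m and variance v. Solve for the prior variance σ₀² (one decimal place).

σ₀² = 111.1

Posterior precision equals prior precision plus data precision: 1/σ_n² = 1/σ₀² + n/σ².
So 1/σ₀² = 1/7.6797 − 8/66.0 = 0.130213 − 0.121212 = 0.009001.
Hence σ₀² = 1/0.009001 ≈ 111.1.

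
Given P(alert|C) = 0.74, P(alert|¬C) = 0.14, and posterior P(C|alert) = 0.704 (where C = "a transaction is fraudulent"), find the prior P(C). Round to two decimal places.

P(C) = 0.31

Bayes' rule in odds form gives O(C|E) = O(C)·[P(E|C)/P(E|¬C)], hence O(C) = O(C|E)/LR.
Posterior odds = 0.704/(1−0.704) = 2.3784. LR = 0.74/0.14 = 5.2857.
Prior odds = 2.3784/5.2857 = 0.4500, so P(C) = 0.4500/(1+0.4500) ≈ 0.31.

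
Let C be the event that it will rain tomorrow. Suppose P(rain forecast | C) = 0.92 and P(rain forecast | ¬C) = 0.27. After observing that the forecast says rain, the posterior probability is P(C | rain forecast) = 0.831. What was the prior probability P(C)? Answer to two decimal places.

In odds form, posterior odds = prior odds × likelihood ratio, so prior odds = posterior odds ÷ LR.
Posterior odds = 0.831/(1−0.831) = 4.9172. LR = 0.92/0.27 = 3.4074.
Prior odds = 4.9172/3.4074 = 1.4431, so P(C) = 1.4431/(1+1.4431) ≈ 0.59.

P(C) = 0.59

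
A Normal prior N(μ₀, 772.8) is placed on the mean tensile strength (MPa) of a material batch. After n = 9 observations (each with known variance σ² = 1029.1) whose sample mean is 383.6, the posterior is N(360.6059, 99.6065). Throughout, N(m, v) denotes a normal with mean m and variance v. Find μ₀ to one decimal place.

The posterior mean is a precision-weighted average: μ_n = (τ₀μ₀ + τ_data·x̄)/(τ₀+τ_data), with τ₀=1/σ₀² and τ_data=n/σ².
Here τ₀ = 1/772.8 = 0.001294 and τ_data = 9/1029.1 = 0.008746, so τ_n = 0.010040.
Rearranging for μ₀: μ₀ = (μ_n·τ_n − τ_data·x̄)/τ₀ = (360.6059·0.010040 − 0.008746·383.6) / 0.001294 = 0.265518/0.001294 ≈ 205.2.

μ₀ = 205.2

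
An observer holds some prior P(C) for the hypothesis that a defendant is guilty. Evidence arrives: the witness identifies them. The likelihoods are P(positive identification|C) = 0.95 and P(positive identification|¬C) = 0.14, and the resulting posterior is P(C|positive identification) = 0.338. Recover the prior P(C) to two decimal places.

Bayes' rule in odds form gives O(C|E) = O(C)·[P(E|C)/P(E|¬C)], hence O(C) = O(C|E)/LR.
Posterior odds = 0.338/(1−0.338) = 0.5106. LR = 0.95/0.14 = 6.7857.
Prior odds = 0.5106/6.7857 = 0.0752, so P(C) = 0.0752/(1+0.0752) ≈ 0.07.

P(C) = 0.07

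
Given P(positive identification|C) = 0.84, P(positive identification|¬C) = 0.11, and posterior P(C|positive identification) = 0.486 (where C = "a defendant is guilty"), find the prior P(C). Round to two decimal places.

In odds form, posterior odds = prior odds × likelihood ratio, so prior odds = posterior odds ÷ LR.
Posterior odds = 0.486/(1−0.486) = 0.9455. LR = 0.84/0.11 = 7.6364.
Prior odds = 0.9455/7.6364 = 0.1238, so P(C) = 0.1238/(1+0.1238) ≈ 0.11.

P(C) = 0.11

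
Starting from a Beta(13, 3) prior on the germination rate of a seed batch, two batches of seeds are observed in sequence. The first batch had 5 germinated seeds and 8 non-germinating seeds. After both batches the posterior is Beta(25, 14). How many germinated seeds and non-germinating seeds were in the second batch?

Sequential conjugate updates are equivalent to a single update on the pooled data, so total successes = posterior α − prior α and total failures = posterior β − prior β.
Total across both batches: 25−13=12 germinated seeds, 14−3=11 non-germinating seeds.
Subtract the first batch: 12−5=7 germinated seeds and 11−8=3 non-germinating seeds.

7 germinated seeds and 3 non-germinating seeds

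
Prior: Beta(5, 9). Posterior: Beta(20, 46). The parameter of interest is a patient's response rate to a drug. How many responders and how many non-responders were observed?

A Beta(α, β) prior with s successes and f failures in binomial data gives a Beta(α+s, β+f) posterior.
So s = 20 − 5 = 15 and f = 46 − 9 = 37.

15 responders and 37 non-responders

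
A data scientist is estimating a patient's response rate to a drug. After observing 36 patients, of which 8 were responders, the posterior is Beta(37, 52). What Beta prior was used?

Under Beta–binomial conjugacy the posterior parameters are (α+s, β+f).
Subtract the data counts: 37−8=29, 52−28=24.

Beta(29, 24)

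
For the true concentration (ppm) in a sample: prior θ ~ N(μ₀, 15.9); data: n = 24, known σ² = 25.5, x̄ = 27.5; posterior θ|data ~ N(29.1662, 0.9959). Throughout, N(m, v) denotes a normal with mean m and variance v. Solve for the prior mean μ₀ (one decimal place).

μ₀ = 54.1

With known observation variance, the Normal–Normal posterior has precision τ_n = τ₀ + n/σ² and mean μ_n = (τ₀μ₀ + (n/σ²)x̄)/τ_n.
Here τ₀ = 1/15.9 = 0.062893 and τ_data = 24/25.5 = 0.941176, so τ_n = 1.004069.
Rearranging for μ₀: μ₀ = (μ_n·τ_n − τ_data·x̄)/τ₀ = (29.1662·1.004069 − 0.941176·27.5) / 0.062893 = 3.402537/0.062893 ≈ 54.1.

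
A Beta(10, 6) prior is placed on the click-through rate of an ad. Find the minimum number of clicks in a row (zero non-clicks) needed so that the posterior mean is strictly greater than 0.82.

After k clicks and 0 non-clicks the posterior is Beta(10+k, 6), with mean (10+k)/(10+6+k).
Set (10+k)/(16+k) > 0.82 and solve: k > (0.82·16 − 10)/(1 − 0.82) = 17.333.
The smallest integer exceeding 17.333 is 18.

k = 18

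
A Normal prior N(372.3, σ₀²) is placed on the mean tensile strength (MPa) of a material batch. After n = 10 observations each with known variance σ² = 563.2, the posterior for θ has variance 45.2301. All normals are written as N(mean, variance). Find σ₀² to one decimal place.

Posterior precision equals prior precision plus data precision: 1/σ_n² = 1/σ₀² + n/σ².
So 1/σ₀² = 1/45.2301 − 10/563.2 = 0.022109 − 0.017756 = 0.004353.
Hence σ₀² = 1/0.004353 ≈ 229.7.

σ₀² = 229.7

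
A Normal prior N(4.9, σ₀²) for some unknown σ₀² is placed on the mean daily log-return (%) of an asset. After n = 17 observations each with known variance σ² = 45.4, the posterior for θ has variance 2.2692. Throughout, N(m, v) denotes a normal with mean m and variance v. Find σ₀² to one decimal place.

Posterior precision equals prior precision plus data precision: 1/σ_n² = 1/σ₀² + n/σ².
So 1/σ₀² = 1/2.2692 − 17/45.4 = 0.440684 − 0.374449 = 0.066235.
Hence σ₀² = 1/0.066235 ≈ 15.1.

σ₀² = 15.1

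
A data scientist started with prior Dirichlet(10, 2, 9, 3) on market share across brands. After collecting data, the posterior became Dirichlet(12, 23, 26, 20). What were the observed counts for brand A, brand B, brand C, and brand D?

counts (2, 21, 17, 17)

For a Dirichlet(α) prior with multinomial counts c, the posterior is Dirichlet(α + c) componentwise.
Counts are posterior − prior componentwise: 12−10=2, 23−2=21, 26−9=17, 20−3=17.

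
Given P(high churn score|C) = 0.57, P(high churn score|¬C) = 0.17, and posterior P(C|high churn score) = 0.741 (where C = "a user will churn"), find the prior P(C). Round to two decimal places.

P(C) = 0.46

In odds form, posterior odds = prior odds × likelihood ratio, so prior odds = posterior odds ÷ LR.
Posterior odds = 0.741/(1−0.741) = 2.8610. LR = 0.57/0.17 = 3.3529.
Prior odds = 2.8610/3.3529 = 0.8533, so P(C) = 0.8533/(1+0.8533) ≈ 0.46.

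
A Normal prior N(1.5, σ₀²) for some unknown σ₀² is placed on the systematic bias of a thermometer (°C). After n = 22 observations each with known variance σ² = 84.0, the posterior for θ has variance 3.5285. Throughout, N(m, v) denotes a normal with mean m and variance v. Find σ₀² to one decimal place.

Posterior precision equals prior precision plus data precision: 1/σ_n² = 1/σ₀² + n/σ².
So 1/σ₀² = 1/3.5285 − 22/84.0 = 0.283407 − 0.261905 = 0.021502.
Hence σ₀² = 1/0.021502 ≈ 46.5.

σ₀² = 46.5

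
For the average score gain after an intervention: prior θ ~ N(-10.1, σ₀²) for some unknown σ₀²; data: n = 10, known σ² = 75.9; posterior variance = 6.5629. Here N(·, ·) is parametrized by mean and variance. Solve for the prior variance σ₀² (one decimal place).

For the Normal–Normal model with known σ², precisions add: τ_n = τ₀ + n/σ².
So 1/σ₀² = 1/6.5629 − 10/75.9 = 0.152372 − 0.131752 = 0.020620.
Hence σ₀² = 1/0.020620 ≈ 48.5.

σ₀² = 48.5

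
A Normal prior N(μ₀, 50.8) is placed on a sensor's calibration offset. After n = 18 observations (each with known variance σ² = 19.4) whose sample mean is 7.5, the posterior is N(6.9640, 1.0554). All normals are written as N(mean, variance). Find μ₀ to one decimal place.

The posterior mean is a precision-weighted average: μ_n = (τ₀μ₀ + τ_data·x̄)/(τ₀+τ_data), with τ₀=1/σ₀² and τ_data=n/σ².
Here τ₀ = 1/50.8 = 0.019685 and τ_data = 18/19.4 = 0.927835, so τ_n = 0.947520.
Rearranging for μ₀: μ₀ = (μ_n·τ_n − τ_data·x̄)/τ₀ = (6.9640·0.947520 − 0.927835·7.5) / 0.019685 = -0.360233/0.019685 ≈ -18.3.

μ₀ = -18.3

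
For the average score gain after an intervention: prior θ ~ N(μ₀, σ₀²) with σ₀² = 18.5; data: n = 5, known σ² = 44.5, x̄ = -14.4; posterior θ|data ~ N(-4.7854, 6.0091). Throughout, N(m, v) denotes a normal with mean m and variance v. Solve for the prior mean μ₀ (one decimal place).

With known observation variance, the Normal–Normal posterior has precision τ_n = τ₀ + n/σ² and mean μ_n = (τ₀μ₀ + (n/σ²)x̄)/τ_n.
Here τ₀ = 1/18.5 = 0.054054 and τ_data = 5/44.5 = 0.112360, so τ_n = 0.166414.
Rearranging for μ₀: μ₀ = (μ_n·τ_n − τ_data·x̄)/τ₀ = (-4.7854·0.166414 − 0.112360·-14.4) / 0.054054 = 0.821626/0.054054 ≈ 15.2.

μ₀ = 15.2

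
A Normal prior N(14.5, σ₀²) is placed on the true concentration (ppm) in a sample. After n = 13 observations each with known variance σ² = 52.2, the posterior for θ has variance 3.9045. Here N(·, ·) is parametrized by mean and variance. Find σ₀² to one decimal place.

For the Normal–Normal model with known σ², precisions add: τ_n = τ₀ + n/σ².
So 1/σ₀² = 1/3.9045 − 13/52.2 = 0.256115 − 0.249042 = 0.007073.
Hence σ₀² = 1/0.007073 ≈ 141.4.

σ₀² = 141.4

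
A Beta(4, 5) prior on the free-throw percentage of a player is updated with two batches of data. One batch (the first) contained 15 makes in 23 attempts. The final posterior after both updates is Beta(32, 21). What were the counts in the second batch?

13 makes and 8 misses

Sequential conjugate updates are equivalent to a single update on the pooled data, so total successes = posterior α − prior α and total failures = posterior β − prior β.
Total across both batches: 32−4=28 makes, 21−5=16 misses.
Subtract the first batch: 28−15=13 makes and 16−8=8 misses.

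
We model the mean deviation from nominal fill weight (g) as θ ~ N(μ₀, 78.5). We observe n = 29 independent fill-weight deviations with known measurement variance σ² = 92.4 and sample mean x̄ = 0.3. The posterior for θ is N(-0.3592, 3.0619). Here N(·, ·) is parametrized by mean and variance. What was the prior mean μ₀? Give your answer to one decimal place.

The posterior mean is a precision-weighted average: μ_n = (τ₀μ₀ + τ_data·x̄)/(τ₀+τ_data), with τ₀=1/σ₀² and τ_data=n/σ².
Here τ₀ = 1/78.5 = 0.012739 and τ_data = 29/92.4 = 0.313853, so τ_n = 0.326592.
Rearranging for μ₀: μ₀ = (μ_n·τ_n − τ_data·x̄)/τ₀ = (-0.3592·0.326592 − 0.313853·0.3) / 0.012739 = -0.211468/0.012739 ≈ -16.6.

μ₀ = -16.6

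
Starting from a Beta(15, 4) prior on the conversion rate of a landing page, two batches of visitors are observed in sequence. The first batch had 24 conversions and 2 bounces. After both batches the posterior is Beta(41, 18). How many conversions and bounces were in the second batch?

2 conversions and 12 bounces

Because Beta–binomial updating is additive in the counts, the combined data contributed (α_post−α_prior, β_post−β_prior) successes and failures.
Total across both batches: 41−15=26 conversions, 18−4=14 bounces.
Subtract the first batch: 26−24=2 conversions and 14−2=12 bounces.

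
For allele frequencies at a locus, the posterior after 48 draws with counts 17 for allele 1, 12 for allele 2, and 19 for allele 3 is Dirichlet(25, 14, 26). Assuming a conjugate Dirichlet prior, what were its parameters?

For a Dirichlet(α) prior with multinomial counts c, the posterior is Dirichlet(α + c) componentwise.
Subtract each count from the matching posterior parameter: 25−17=8, 14−12=2, 26−19=7.

Dirichlet(8, 2, 7)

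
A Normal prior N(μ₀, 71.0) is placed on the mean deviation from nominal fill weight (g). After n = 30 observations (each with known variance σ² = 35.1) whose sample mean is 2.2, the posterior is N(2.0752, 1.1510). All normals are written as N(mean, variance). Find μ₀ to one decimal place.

μ₀ = -5.5

With known observation variance, the Normal–Normal posterior has precision τ_n = τ₀ + n/σ² and mean μ_n = (τ₀μ₀ + (n/σ²)x̄)/τ_n.
Here τ₀ = 1/71.0 = 0.014085 and τ_data = 30/35.1 = 0.854701, so τ_n = 0.868786.
Rearranging for μ₀: μ₀ = (μ_n·τ_n − τ_data·x̄)/τ₀ = (2.0752·0.868786 − 0.854701·2.2) / 0.014085 = -0.077437/0.014085 ≈ -5.5.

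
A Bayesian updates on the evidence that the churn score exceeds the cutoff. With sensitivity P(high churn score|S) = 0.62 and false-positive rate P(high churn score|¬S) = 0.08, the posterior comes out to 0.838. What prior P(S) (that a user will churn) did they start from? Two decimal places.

In odds form, posterior odds = prior odds × likelihood ratio, so prior odds = posterior odds ÷ LR.
Posterior odds = 0.838/(1−0.838) = 5.1728. LR = 0.62/0.08 = 7.7500.
Prior odds = 5.1728/7.7500 = 0.6675, so P(S) = 0.6675/(1+0.6675) ≈ 0.40.

P(S) = 0.40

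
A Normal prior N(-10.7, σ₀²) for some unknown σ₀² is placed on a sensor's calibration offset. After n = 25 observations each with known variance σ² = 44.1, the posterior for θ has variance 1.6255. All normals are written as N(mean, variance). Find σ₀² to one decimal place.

For the Normal–Normal model with known σ², precisions add: τ_n = τ₀ + n/σ².
So 1/σ₀² = 1/1.6255 − 25/44.1 = 0.615195 − 0.566893 = 0.048302.
Hence σ₀² = 1/0.048302 ≈ 20.7.

σ₀² = 20.7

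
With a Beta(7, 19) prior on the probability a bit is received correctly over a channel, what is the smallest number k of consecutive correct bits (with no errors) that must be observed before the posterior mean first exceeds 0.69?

After k correct bits and 0 errors the posterior is Beta(7+k, 19), with mean (7+k)/(7+19+k).
Set (7+k)/(26+k) > 0.69 and solve: k > (0.69·26 − 7)/(1 − 0.69) = 35.290.
The smallest integer exceeding 35.290 is 36.

k = 36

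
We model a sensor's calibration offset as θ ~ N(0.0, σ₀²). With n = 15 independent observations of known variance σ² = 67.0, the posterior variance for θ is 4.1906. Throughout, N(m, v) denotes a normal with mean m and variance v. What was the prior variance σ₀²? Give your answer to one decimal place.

σ₀² = 67.8

Posterior precision equals prior precision plus data precision: 1/σ_n² = 1/σ₀² + n/σ².
So 1/σ₀² = 1/4.1906 − 15/67.0 = 0.238629 − 0.223881 = 0.014748.
Hence σ₀² = 1/0.014748 ≈ 67.8.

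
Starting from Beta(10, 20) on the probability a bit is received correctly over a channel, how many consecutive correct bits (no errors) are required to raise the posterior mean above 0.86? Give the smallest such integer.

After k correct bits and 0 errors the posterior is Beta(10+k, 20), with mean (10+k)/(10+20+k).
Set (10+k)/(30+k) > 0.86 and solve: k > (0.86·30 − 10)/(1 − 0.86) = 112.857.
The smallest integer exceeding 112.857 is 113.

k = 113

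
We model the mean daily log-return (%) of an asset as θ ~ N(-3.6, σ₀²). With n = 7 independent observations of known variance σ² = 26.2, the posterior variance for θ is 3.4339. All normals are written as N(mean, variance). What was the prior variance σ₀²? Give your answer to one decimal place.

σ₀² = 41.6

For the Normal–Normal model with known σ², precisions add: τ_n = τ₀ + n/σ².
So 1/σ₀² = 1/3.4339 − 7/26.2 = 0.291214 − 0.267176 = 0.024038.
Hence σ₀² = 1/0.024038 ≈ 41.6.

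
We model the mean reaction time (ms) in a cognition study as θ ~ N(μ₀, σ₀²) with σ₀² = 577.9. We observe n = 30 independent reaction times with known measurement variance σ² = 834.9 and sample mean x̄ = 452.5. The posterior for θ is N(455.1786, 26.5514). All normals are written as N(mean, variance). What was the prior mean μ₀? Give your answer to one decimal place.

μ₀ = 510.8

With known observation variance, the Normal–Normal posterior has precision τ_n = τ₀ + n/σ² and mean μ_n = (τ₀μ₀ + (n/σ²)x̄)/τ_n.
Here τ₀ = 1/577.9 = 0.001730 and τ_data = 30/834.9 = 0.035932, so τ_n = 0.037662.
Rearranging for μ₀: μ₀ = (μ_n·τ_n − τ_data·x̄)/τ₀ = (455.1786·0.037662 − 0.035932·452.5) / 0.001730 = 0.883706/0.001730 ≈ 510.8.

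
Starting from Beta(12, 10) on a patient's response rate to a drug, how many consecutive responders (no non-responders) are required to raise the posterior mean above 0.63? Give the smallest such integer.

After k responders and 0 non-responders the posterior is Beta(12+k, 10), with mean (12+k)/(12+10+k).
Set (12+k)/(22+k) > 0.63 and solve: k > (0.63·22 − 12)/(1 − 0.63) = 5.027.
The smallest integer exceeding 5.027 is 6, and checking k=6: (18)/(28) = 0.6429 > 0.63.

k = 6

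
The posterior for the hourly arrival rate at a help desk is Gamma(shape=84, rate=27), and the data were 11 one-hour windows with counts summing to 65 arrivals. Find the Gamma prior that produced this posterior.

A Gamma(α, β) prior (rate parametrization) on a Poisson rate with n observations summing to S gives posterior Gamma(α+S, β+n).
So α = 84 − 65 = 19 and β = 27 − 11 = 16.

Gamma(shape=19, rate=16)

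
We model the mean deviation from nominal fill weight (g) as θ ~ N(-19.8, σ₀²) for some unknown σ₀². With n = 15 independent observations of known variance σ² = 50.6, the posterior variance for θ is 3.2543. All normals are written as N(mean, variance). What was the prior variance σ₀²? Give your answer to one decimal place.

For the Normal–Normal model with known σ², precisions add: τ_n = τ₀ + n/σ².
So 1/σ₀² = 1/3.2543 − 15/50.6 = 0.307286 − 0.296443 = 0.010843.
Hence σ₀² = 1/0.010843 ≈ 92.2.

σ₀² = 92.2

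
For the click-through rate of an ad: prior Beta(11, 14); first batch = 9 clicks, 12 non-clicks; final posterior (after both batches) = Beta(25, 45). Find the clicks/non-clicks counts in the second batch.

Because Beta–binomial updating is additive in the counts, the combined data contributed (α_post−α_prior, β_post−β_prior) successes and failures.
Total across both batches: 25−11=14 clicks, 45−14=31 non-clicks.
Subtract the first batch: 14−9=5 clicks and 31−12=19 non-clicks.

5 clicks and 19 non-clicks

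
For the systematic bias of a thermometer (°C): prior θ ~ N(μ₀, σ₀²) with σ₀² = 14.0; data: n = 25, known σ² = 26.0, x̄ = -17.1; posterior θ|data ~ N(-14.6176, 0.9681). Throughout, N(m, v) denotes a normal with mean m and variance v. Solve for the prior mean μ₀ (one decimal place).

The posterior mean is a precision-weighted average: μ_n = (τ₀μ₀ + τ_data·x̄)/(τ₀+τ_data), with τ₀=1/σ₀² and τ_data=n/σ².
Here τ₀ = 1/14.0 = 0.071429 and τ_data = 25/26.0 = 0.961538, so τ_n = 1.032967.
Rearranging for μ₀: μ₀ = (μ_n·τ_n − τ_data·x̄)/τ₀ = (-14.6176·1.032967 − 0.961538·-17.1) / 0.071429 = 1.342801/0.071429 ≈ 18.8.

μ₀ = 18.8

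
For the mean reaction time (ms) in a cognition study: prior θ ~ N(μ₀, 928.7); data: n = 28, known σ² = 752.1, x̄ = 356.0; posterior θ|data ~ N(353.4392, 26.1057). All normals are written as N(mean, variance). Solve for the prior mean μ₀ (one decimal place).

The posterior mean is a precision-weighted average: μ_n = (τ₀μ₀ + τ_data·x̄)/(τ₀+τ_data), with τ₀=1/σ₀² and τ_data=n/σ².
Here τ₀ = 1/928.7 = 0.001077 and τ_data = 28/752.1 = 0.037229, so τ_n = 0.038306.
Rearranging for μ₀: μ₀ = (μ_n·τ_n − τ_data·x̄)/τ₀ = (353.4392·0.038306 − 0.037229·356.0) / 0.001077 = 0.285318/0.001077 ≈ 264.9.

μ₀ = 264.9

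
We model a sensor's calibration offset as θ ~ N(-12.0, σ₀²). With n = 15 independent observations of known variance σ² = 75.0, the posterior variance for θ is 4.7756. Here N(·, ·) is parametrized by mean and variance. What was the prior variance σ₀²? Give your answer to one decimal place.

For the Normal–Normal model with known σ², precisions add: τ_n = τ₀ + n/σ².
So 1/σ₀² = 1/4.7756 − 15/75.0 = 0.209398 − 0.200000 = 0.009398.
Hence σ₀² = 1/0.009398 ≈ 106.4.

σ₀² = 106.4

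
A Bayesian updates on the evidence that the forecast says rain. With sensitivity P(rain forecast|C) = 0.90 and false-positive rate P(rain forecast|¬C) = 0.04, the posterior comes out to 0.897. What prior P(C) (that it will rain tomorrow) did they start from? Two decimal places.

P(C) = 0.28

In odds form, posterior odds = prior odds × likelihood ratio, so prior odds = posterior odds ÷ LR.
Posterior odds = 0.897/(1−0.897) = 8.7087. LR = 0.90/0.04 = 22.5000.
Prior odds = 8.7087/22.5000 = 0.3871, so P(C) = 0.3871/(1+0.3871) ≈ 0.28.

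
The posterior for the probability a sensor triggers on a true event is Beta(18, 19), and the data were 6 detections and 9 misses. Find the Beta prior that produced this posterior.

A Beta(a, b) prior with s successes and f failures in binomial data gives a Beta(a+s, b+f) posterior.
So a = 18 − 6 = 12 and b = 19 − 9 = 10.

Beta(12, 10)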